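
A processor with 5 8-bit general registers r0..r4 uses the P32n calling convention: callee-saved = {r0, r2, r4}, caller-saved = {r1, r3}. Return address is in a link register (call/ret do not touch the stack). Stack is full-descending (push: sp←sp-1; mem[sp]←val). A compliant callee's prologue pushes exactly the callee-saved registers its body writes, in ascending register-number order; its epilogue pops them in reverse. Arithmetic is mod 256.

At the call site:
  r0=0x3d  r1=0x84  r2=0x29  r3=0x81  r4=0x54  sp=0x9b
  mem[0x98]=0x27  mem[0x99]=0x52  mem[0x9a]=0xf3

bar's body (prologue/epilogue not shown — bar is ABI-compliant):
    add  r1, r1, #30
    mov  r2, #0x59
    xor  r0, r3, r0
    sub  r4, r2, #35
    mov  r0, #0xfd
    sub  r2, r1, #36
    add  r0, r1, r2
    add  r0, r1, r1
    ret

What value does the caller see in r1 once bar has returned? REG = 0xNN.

REG = 0xa2

prologue: push r0 -> mem[0x9a]=0x3d, sp=0x9a
prologue: push r2 -> mem[0x99]=0x29, sp=0x99
prologue: push r4 -> mem[0x98]=0x54, sp=0x98
body[0] add  r1, r1, #30 -> r1=0xa2
body[1] mov  r2, #0x59 -> r2=0x59
body[2] xor  r0, r3, r0 -> r0=0xbc
body[3] sub  r4, r2, #35 -> r4=0x36
body[4] mov  r0, #0xfd -> r0=0xfd
body[5] sub  r2, r1, #36 -> r2=0x7e
body[6] add  r0, r1, r2 -> r0=0x20
body[7] add  r0, r1, r1 -> r0=0x44
epilogue: pop r4=0x54, sp=0x99
epilogue: pop r2=0x29, sp=0x9a
epilogue: pop r0=0x3d, sp=0x9b
r1 is caller-saved -> body value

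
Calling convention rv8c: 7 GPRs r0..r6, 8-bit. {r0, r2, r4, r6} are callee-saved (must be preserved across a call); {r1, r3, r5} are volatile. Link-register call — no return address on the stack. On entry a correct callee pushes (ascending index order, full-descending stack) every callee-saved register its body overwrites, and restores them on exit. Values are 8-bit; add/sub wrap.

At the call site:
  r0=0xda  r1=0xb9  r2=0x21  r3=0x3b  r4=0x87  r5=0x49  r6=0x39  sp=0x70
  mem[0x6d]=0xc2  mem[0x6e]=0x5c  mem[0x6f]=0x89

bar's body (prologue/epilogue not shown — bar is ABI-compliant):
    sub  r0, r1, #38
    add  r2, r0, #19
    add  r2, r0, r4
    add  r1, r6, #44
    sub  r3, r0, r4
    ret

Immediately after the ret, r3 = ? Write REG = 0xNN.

prologue: push r0 -> mem[0x6f]=0xda, sp=0x6f
prologue: push r2 -> mem[0x6e]=0x21, sp=0x6e
body[0] sub  r0, r1, #38 -> r0=0x93
body[1] add  r2, r0, #19 -> r2=0xa6
body[2] add  r2, r0, r4 -> r2=0x1a
body[3] add  r1, r6, #44 -> r1=0x65
body[4] sub  r3, r0, r4 -> r3=0x0c
epilogue: pop r2=0x21, sp=0x6f
epilogue: pop r0=0xda, sp=0x70
r3 is caller-saved -> body value

REG = 0x0c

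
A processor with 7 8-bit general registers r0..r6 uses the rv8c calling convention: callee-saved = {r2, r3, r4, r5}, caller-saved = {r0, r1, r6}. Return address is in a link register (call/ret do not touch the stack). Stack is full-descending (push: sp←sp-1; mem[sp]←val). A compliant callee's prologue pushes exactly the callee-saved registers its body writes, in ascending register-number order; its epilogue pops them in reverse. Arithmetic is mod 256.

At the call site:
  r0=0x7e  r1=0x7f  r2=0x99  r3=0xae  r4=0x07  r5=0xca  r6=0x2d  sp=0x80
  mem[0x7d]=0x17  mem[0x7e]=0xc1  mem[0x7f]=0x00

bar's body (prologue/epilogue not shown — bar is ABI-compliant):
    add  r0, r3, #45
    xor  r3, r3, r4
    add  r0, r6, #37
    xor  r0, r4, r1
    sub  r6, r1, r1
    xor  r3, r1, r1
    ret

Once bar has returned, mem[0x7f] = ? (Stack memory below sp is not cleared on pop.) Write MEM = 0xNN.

MEM = 0xae

prologue: push r3 -> mem[0x7f]=0xae, sp=0x7f
body[0] add  r0, r3, #45 -> r0=0xdb
body[1] xor  r3, r3, r4 -> r3=0xa9
body[2] add  r0, r6, #37 -> r0=0x52
body[3] xor  r0, r4, r1 -> r0=0x78
body[4] sub  r6, r1, r1 -> r6=0x00
body[5] xor  r3, r1, r1 -> r3=0x00
epilogue: pop r3=0xae, sp=0x80
prologue pushed ['r3'] at ['0x7f']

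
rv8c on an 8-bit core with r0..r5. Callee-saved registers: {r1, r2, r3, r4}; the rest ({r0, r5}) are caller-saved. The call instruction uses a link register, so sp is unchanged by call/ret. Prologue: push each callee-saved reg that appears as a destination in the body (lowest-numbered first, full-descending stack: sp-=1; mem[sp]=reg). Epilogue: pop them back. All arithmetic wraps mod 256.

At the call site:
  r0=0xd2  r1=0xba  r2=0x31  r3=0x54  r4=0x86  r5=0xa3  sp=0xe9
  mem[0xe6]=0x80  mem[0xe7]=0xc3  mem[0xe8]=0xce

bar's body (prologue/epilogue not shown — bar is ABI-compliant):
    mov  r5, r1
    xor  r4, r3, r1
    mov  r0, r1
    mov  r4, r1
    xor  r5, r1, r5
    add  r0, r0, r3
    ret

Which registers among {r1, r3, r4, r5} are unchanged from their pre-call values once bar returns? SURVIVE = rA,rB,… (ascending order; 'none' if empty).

prologue: push r4 → mem[0xe8]=0x86, sp=0xe8
body[0] mov  r5, r1 → r5=0xba
body[1] xor  r4, r3, r1 → r4=0xee
body[2] mov  r0, r1 → r0=0xba
body[3] mov  r4, r1 → r4=0xba
body[4] xor  r5, r1, r5 → r5=0x00
body[5] add  r0, r0, r3 → r0=0x0e
epilogue: pop r4=0x86, sp=0xe9
r1: callee-saved, written=False
r3: callee-saved, written=False
r4: callee-saved, written=True
r5: caller-saved, written=True

SURVIVE = r1,r3,r4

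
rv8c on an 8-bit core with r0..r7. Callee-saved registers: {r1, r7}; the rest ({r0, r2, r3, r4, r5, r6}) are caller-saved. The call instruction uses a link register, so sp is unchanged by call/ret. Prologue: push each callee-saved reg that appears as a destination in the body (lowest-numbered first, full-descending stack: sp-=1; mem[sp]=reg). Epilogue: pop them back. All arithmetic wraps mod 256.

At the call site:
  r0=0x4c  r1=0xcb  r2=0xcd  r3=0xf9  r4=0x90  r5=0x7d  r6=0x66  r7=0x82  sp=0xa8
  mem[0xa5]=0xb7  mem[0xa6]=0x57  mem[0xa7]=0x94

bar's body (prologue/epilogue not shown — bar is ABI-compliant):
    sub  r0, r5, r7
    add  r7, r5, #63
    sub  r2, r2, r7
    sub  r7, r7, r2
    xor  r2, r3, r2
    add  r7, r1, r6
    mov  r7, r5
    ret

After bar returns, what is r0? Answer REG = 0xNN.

REG = 0xfb

prologue: push r7 -> mem[0xa7]=0x82, sp=0xa7
body[0] sub  r0, r5, r7 -> r0=0xfb
body[1] add  r7, r5, #63 -> r7=0xbc
body[2] sub  r2, r2, r7 -> r2=0x11
body[3] sub  r7, r7, r2 -> r7=0xab
body[4] xor  r2, r3, r2 -> r2=0xe8
body[5] add  r7, r1, r6 -> r7=0x31
body[6] mov  r7, r5 -> r7=0x7d
epilogue: pop r7=0x82, sp=0xa8
r0 is caller-saved -> body value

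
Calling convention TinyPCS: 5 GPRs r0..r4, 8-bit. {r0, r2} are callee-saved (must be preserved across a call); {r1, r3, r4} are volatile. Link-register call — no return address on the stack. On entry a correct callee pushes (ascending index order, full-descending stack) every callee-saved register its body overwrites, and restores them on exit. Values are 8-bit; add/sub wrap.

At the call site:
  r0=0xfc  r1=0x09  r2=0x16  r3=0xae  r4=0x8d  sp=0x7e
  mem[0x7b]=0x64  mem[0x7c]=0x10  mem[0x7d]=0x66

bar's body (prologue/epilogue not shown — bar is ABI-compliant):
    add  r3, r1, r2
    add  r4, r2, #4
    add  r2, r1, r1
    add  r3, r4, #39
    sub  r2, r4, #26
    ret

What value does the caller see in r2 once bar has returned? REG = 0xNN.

prologue: push r2 -> mem[0x7d]=0x16, sp=0x7d
body[0] add  r3, r1, r2 -> r3=0x1f
body[1] add  r4, r2, #4 -> r4=0x1a
body[2] add  r2, r1, r1 -> r2=0x12
body[3] add  r3, r4, #39 -> r3=0x41
body[4] sub  r2, r4, #26 -> r2=0x00
epilogue: pop r2=0x16, sp=0x7e
r2 is callee-saved -> restored

REG = 0x16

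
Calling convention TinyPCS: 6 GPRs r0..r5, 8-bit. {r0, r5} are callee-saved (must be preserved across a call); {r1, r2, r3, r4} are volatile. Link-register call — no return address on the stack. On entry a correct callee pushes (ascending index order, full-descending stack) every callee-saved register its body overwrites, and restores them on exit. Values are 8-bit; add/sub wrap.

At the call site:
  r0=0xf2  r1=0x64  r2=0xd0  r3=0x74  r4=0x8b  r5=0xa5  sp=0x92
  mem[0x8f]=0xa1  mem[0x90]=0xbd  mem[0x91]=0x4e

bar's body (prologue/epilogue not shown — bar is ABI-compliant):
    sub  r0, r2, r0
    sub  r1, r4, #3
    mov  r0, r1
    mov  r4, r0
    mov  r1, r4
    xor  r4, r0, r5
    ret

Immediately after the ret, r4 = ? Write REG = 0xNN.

prologue: push r0 -> mem[0x91]=0xf2, sp=0x91
body[0] sub  r0, r2, r0 -> r0=0xde
body[1] sub  r1, r4, #3 -> r1=0x88
body[2] mov  r0, r1 -> r0=0x88
body[3] mov  r4, r0 -> r4=0x88
body[4] mov  r1, r4 -> r1=0x88
body[5] xor  r4, r0, r5 -> r4=0x2d
epilogue: pop r0=0xf2, sp=0x92
r4 is caller-saved -> body value

REG = 0x2d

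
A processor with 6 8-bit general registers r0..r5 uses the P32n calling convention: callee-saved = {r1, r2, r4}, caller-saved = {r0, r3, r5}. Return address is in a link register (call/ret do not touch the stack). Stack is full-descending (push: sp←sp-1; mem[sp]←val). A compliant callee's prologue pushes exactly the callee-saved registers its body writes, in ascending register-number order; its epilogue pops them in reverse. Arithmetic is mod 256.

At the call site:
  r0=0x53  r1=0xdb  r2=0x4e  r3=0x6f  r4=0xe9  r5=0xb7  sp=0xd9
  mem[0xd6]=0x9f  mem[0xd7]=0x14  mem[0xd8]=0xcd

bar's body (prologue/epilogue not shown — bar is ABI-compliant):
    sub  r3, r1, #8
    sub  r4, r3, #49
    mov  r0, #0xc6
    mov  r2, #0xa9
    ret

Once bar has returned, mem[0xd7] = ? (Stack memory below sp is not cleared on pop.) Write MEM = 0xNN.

prologue: push r2 → mem[0xd8]=0x4e, sp=0xd8
prologue: push r4 → mem[0xd7]=0xe9, sp=0xd7
body[0] sub  r3, r1, #8 → r3=0xd3
body[1] sub  r4, r3, #49 → r4=0xa2
body[2] mov  r0, #0xc6 → r0=0xc6
body[3] mov  r2, #0xa9 → r2=0xa9
epilogue: pop r4=0xe9, sp=0xd8
epilogue: pop r2=0x4e, sp=0xd9
prologue pushed ['r2', 'r4'] at ['0xd8', '0xd7']

MEM = 0xe9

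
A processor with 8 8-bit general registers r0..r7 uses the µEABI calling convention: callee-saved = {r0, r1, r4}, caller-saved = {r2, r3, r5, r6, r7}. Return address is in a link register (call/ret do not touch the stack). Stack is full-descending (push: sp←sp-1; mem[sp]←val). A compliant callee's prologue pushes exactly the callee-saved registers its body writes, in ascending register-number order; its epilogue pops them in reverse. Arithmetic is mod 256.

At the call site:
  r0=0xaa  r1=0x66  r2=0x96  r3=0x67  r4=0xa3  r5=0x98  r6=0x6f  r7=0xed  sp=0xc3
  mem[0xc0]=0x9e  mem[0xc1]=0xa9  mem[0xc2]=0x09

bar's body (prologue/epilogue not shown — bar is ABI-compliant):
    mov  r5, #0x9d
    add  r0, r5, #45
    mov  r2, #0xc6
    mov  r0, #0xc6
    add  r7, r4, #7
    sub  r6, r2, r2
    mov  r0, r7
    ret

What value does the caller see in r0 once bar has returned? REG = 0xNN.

REG = 0xaa

prologue: push r0 → mem[0xc2]=0xaa, sp=0xc2
body[0] mov  r5, #0x9d → r5=0x9d
body[1] add  r0, r5, #45 → r0=0xca
body[2] mov  r2, #0xc6 → r2=0xc6
body[3] mov  r0, #0xc6 → r0=0xc6
body[4] add  r7, r4, #7 → r7=0xaa
body[5] sub  r6, r2, r2 → r6=0x00
body[6] mov  r0, r7 → r0=0xaa
epilogue: pop r0=0xaa, sp=0xc3
r0 is callee-saved → restored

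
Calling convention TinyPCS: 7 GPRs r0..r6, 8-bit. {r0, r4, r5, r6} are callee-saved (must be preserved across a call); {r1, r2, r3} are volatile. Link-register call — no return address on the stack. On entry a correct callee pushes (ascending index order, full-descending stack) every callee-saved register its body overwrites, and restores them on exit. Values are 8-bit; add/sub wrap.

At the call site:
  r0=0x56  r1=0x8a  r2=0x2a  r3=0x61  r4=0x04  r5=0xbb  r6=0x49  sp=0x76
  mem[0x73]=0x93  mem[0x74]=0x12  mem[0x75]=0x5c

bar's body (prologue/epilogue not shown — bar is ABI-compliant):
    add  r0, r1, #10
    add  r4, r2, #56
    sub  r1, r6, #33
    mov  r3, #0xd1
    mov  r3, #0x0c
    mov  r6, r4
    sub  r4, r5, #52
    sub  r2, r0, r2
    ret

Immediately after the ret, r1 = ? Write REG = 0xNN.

REG = 0x28

prologue: push r0 -> mem[0x75]=0x56, sp=0x75
prologue: push r4 -> mem[0x74]=0x04, sp=0x74
prologue: push r6 -> mem[0x73]=0x49, sp=0x73
body[0] add  r0, r1, #10 -> r0=0x94
body[1] add  r4, r2, #56 -> r4=0x62
body[2] sub  r1, r6, #33 -> r1=0x28
body[3] mov  r3, #0xd1 -> r3=0xd1
body[4] mov  r3, #0x0c -> r3=0x0c
body[5] mov  r6, r4 -> r6=0x62
body[6] sub  r4, r5, #52 -> r4=0x87
body[7] sub  r2, r0, r2 -> r2=0x6a
epilogue: pop r6=0x49, sp=0x74
epilogue: pop r4=0x04, sp=0x75
epilogue: pop r0=0x56, sp=0x76
r1 is caller-saved -> body value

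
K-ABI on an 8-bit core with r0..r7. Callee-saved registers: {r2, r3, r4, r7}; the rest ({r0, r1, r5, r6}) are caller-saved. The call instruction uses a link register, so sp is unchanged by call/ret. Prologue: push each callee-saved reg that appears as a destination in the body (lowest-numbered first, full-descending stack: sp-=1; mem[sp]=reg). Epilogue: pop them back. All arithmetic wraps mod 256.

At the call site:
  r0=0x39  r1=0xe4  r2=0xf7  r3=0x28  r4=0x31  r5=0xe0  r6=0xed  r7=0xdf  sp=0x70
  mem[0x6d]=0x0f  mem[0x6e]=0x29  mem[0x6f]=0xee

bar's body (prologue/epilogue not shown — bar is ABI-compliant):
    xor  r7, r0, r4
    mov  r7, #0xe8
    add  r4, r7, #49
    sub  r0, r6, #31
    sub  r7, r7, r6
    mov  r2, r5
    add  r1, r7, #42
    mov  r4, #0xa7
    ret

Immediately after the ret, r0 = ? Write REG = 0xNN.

prologue: push r2 → mem[0x6f]=0xf7, sp=0x6f
prologue: push r4 → mem[0x6e]=0x31, sp=0x6e
prologue: push r7 → mem[0x6d]=0xdf, sp=0x6d
body[0] xor  r7, r0, r4 → r7=0x08
body[1] mov  r7, #0xe8 → r7=0xe8
body[2] add  r4, r7, #49 → r4=0x19
body[3] sub  r0, r6, #31 → r0=0xce
body[4] sub  r7, r7, r6 → r7=0xfb
body[5] mov  r2, r5 → r2=0xe0
body[6] add  r1, r7, #42 → r1=0x25
body[7] mov  r4, #0xa7 → r4=0xa7
epilogue: pop r7=0xdf, sp=0x6e
epilogue: pop r4=0x31, sp=0x6f
epilogue: pop r2=0xf7, sp=0x70
r0 is caller-saved → body value

REG = 0xce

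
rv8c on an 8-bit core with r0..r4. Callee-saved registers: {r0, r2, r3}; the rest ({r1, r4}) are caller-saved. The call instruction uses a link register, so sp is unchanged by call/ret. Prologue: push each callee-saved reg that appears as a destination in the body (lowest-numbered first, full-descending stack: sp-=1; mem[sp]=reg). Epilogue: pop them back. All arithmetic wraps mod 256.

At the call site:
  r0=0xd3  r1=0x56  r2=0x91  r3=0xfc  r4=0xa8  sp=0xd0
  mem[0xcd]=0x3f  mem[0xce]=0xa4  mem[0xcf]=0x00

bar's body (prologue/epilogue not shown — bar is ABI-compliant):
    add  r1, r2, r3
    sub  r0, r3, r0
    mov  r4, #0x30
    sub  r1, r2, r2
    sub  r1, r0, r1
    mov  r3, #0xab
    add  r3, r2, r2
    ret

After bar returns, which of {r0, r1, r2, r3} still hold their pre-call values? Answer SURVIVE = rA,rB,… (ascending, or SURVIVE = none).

prologue: push r0 -> mem[0xcf]=0xd3, sp=0xcf
prologue: push r3 -> mem[0xce]=0xfc, sp=0xce
body[0] add  r1, r2, r3 -> r1=0x8d
body[1] sub  r0, r3, r0 -> r0=0x29
body[2] mov  r4, #0x30 -> r4=0x30
body[3] sub  r1, r2, r2 -> r1=0x00
body[4] sub  r1, r0, r1 -> r1=0x29
body[5] mov  r3, #0xab -> r3=0xab
body[6] add  r3, r2, r2 -> r3=0x22
epilogue: pop r3=0xfc, sp=0xcf
epilogue: pop r0=0xd3, sp=0xd0
r0: callee-saved, written=True
r1: caller-saved, written=True
r2: callee-saved, written=False
r3: callee-saved, written=True

SURVIVE = r0,r2,r3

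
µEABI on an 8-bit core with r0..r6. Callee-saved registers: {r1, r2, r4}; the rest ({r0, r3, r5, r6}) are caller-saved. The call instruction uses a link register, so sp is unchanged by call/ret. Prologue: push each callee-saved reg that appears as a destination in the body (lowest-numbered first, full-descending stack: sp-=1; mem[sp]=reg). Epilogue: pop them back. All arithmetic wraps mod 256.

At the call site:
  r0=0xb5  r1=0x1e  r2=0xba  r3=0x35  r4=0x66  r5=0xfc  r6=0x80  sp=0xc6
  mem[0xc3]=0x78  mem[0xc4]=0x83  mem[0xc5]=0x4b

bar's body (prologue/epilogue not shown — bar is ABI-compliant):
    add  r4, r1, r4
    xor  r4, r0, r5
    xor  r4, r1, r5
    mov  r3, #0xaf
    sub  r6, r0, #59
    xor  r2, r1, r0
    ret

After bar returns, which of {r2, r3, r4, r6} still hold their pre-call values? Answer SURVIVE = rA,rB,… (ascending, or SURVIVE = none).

prologue: push r2 → mem[0xc5]=0xba, sp=0xc5
prologue: push r4 → mem[0xc4]=0x66, sp=0xc4
body[0] add  r4, r1, r4 → r4=0x84
body[1] xor  r4, r0, r5 → r4=0x49
body[2] xor  r4, r1, r5 → r4=0xe2
body[3] mov  r3, #0xaf → r3=0xaf
body[4] sub  r6, r0, #59 → r6=0x7a
body[5] xor  r2, r1, r0 → r2=0xab
epilogue: pop r4=0x66, sp=0xc5
epilogue: pop r2=0xba, sp=0xc6
r2: callee-saved, written=True
r3: caller-saved, written=True
r4: callee-saved, written=True
r6: caller-saved, written=True

SURVIVE = r2,r4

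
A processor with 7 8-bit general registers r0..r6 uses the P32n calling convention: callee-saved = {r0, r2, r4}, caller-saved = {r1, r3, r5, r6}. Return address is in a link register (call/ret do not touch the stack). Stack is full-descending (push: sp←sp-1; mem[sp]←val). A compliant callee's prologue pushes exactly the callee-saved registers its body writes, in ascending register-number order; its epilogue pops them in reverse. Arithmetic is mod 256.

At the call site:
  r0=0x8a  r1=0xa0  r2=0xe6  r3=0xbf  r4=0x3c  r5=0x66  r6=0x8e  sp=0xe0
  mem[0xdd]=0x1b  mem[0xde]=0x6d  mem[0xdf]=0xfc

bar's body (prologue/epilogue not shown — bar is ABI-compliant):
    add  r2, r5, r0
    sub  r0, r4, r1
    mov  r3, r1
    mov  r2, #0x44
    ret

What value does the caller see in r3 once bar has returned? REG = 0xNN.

prologue: push r0 -> mem[0xdf]=0x8a, sp=0xdf
prologue: push r2 -> mem[0xde]=0xe6, sp=0xde
body[0] add  r2, r5, r0 -> r2=0xf0
body[1] sub  r0, r4, r1 -> r0=0x9c
body[2] mov  r3, r1 -> r3=0xa0
body[3] mov  r2, #0x44 -> r2=0x44
epilogue: pop r2=0xe6, sp=0xdf
epilogue: pop r0=0x8a, sp=0xe0
r3 is caller-saved -> body value

REG = 0xa0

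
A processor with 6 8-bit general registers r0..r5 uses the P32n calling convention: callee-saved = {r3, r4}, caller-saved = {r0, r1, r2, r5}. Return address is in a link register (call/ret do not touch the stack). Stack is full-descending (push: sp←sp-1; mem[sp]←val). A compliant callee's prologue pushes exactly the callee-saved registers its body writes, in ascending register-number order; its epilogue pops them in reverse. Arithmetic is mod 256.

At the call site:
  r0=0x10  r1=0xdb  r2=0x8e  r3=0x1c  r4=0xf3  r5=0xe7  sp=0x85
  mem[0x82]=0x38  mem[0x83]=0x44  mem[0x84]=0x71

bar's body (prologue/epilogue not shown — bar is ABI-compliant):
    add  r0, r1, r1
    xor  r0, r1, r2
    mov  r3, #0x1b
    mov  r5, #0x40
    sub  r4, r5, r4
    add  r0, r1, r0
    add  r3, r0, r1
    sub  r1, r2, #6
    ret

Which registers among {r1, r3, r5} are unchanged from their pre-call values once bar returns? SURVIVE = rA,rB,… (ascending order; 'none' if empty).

SURVIVE = r3

prologue: push r3 -> mem[0x84]=0x1c, sp=0x84
prologue: push r4 -> mem[0x83]=0xf3, sp=0x83
body[0] add  r0, r1, r1 -> r0=0xb6
body[1] xor  r0, r1, r2 -> r0=0x55
body[2] mov  r3, #0x1b -> r3=0x1b
body[3] mov  r5, #0x40 -> r5=0x40
body[4] sub  r4, r5, r4 -> r4=0x4d
body[5] add  r0, r1, r0 -> r0=0x30
body[6] add  r3, r0, r1 -> r3=0x0b
body[7] sub  r1, r2, #6 -> r1=0x88
epilogue: pop r4=0xf3, sp=0x84
epilogue: pop r3=0x1c, sp=0x85
r1: caller-saved, written=True
r3: callee-saved, written=True
r5: caller-saved, written=True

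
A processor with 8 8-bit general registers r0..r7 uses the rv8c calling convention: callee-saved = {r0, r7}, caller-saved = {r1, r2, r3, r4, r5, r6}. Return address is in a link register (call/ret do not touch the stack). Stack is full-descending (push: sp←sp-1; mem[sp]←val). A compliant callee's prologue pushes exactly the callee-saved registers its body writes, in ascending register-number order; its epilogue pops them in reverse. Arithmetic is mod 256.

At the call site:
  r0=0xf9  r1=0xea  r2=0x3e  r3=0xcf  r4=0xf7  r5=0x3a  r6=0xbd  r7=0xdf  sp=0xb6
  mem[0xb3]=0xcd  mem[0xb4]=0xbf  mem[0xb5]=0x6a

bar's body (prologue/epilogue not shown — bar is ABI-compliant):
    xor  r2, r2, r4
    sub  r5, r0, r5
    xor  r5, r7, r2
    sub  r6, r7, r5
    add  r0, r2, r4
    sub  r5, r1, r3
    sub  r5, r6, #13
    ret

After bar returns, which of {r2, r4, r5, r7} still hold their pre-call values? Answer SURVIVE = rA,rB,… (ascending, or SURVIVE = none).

SURVIVE = r4,r7

prologue: push r0 -> mem[0xb5]=0xf9, sp=0xb5
body[0] xor  r2, r2, r4 -> r2=0xc9
body[1] sub  r5, r0, r5 -> r5=0xbf
body[2] xor  r5, r7, r2 -> r5=0x16
body[3] sub  r6, r7, r5 -> r6=0xc9
body[4] add  r0, r2, r4 -> r0=0xc0
body[5] sub  r5, r1, r3 -> r5=0x1b
body[6] sub  r5, r6, #13 -> r5=0xbc
epilogue: pop r0=0xf9, sp=0xb6
r2: caller-saved, written=True
r4: caller-saved, written=False
r5: caller-saved, written=True
r7: callee-saved, written=False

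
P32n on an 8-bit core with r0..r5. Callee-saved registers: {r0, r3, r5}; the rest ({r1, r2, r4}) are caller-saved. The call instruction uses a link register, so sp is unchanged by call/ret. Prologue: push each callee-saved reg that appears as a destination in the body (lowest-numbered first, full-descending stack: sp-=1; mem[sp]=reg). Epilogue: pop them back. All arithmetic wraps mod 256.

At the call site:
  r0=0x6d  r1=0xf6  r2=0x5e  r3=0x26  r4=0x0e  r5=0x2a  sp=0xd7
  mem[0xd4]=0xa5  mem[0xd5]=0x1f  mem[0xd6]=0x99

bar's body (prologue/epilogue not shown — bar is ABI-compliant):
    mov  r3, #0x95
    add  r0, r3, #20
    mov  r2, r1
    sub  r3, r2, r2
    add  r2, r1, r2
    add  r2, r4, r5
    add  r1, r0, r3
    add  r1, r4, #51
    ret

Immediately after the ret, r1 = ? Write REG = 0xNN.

REG = 0x41

prologue: push r0 -> mem[0xd6]=0x6d, sp=0xd6
prologue: push r3 -> mem[0xd5]=0x26, sp=0xd5
body[0] mov  r3, #0x95 -> r3=0x95
body[1] add  r0, r3, #20 -> r0=0xa9
body[2] mov  r2, r1 -> r2=0xf6
body[3] sub  r3, r2, r2 -> r3=0x00
body[4] add  r2, r1, r2 -> r2=0xec
body[5] add  r2, r4, r5 -> r2=0x38
body[6] add  r1, r0, r3 -> r1=0xa9
body[7] add  r1, r4, #51 -> r1=0x41
epilogue: pop r3=0x26, sp=0xd6
epilogue: pop r0=0x6d, sp=0xd7
r1 is caller-saved -> body value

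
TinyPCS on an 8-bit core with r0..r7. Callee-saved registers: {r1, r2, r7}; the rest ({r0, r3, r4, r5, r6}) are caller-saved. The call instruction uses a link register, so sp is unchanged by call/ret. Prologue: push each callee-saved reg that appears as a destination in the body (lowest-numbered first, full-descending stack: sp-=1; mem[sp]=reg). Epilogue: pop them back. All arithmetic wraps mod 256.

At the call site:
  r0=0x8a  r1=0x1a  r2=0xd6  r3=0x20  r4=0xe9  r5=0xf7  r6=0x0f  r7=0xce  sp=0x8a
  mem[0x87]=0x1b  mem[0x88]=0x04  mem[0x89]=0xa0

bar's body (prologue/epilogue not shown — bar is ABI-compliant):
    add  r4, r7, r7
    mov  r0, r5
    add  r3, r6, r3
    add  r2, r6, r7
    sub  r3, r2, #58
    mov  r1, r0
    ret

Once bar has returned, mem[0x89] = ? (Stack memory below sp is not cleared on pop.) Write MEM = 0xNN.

prologue: push r1 → mem[0x89]=0x1a, sp=0x89
prologue: push r2 → mem[0x88]=0xd6, sp=0x88
body[0] add  r4, r7, r7 → r4=0x9c
body[1] mov  r0, r5 → r0=0xf7
body[2] add  r3, r6, r3 → r3=0x2f
body[3] add  r2, r6, r7 → r2=0xdd
body[4] sub  r3, r2, #58 → r3=0xa3
body[5] mov  r1, r0 → r1=0xf7
epilogue: pop r2=0xd6, sp=0x89
epilogue: pop r1=0x1a, sp=0x8a
prologue pushed ['r1', 'r2'] at ['0x89', '0x88']

MEM = 0x1a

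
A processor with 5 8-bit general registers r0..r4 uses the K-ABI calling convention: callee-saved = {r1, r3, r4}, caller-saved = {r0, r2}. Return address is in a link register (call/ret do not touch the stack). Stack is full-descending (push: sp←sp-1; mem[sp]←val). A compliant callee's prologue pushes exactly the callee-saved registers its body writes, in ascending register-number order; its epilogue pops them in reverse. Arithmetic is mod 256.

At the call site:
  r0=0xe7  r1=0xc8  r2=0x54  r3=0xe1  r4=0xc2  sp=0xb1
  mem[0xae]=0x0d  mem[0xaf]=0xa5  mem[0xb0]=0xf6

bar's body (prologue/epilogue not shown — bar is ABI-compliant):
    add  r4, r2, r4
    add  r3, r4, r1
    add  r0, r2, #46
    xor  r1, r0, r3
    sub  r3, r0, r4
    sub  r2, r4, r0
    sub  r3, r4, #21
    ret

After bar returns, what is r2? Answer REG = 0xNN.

prologue: push r1 -> mem[0xb0]=0xc8, sp=0xb0
prologue: push r3 -> mem[0xaf]=0xe1, sp=0xaf
prologue: push r4 -> mem[0xae]=0xc2, sp=0xae
body[0] add  r4, r2, r4 -> r4=0x16
body[1] add  r3, r4, r1 -> r3=0xde
body[2] add  r0, r2, #46 -> r0=0x82
body[3] xor  r1, r0, r3 -> r1=0x5c
body[4] sub  r3, r0, r4 -> r3=0x6c
body[5] sub  r2, r4, r0 -> r2=0x94
body[6] sub  r3, r4, #21 -> r3=0x01
epilogue: pop r4=0xc2, sp=0xaf
epilogue: pop r3=0xe1, sp=0xb0
epilogue: pop r1=0xc8, sp=0xb1
r2 is caller-saved -> body value

REG = 0x94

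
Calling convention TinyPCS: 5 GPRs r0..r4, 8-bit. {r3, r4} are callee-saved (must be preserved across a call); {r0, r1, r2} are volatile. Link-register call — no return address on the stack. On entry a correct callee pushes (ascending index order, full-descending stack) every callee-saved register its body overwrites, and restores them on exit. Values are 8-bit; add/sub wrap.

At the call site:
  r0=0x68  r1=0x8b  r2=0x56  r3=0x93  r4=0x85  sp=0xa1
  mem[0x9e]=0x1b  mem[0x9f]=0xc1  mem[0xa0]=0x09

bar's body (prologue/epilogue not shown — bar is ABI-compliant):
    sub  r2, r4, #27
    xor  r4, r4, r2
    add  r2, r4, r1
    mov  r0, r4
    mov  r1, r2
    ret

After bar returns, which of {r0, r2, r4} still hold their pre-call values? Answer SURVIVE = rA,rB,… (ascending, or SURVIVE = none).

SURVIVE = r4

prologue: push r4 -> mem[0xa0]=0x85, sp=0xa0
body[0] sub  r2, r4, #27 -> r2=0x6a
body[1] xor  r4, r4, r2 -> r4=0xef
body[2] add  r2, r4, r1 -> r2=0x7a
body[3] mov  r0, r4 -> r0=0xef
body[4] mov  r1, r2 -> r1=0x7a
epilogue: pop r4=0x85, sp=0xa1
r0: caller-saved, written=True
r2: caller-saved, written=True
r4: callee-saved, written=True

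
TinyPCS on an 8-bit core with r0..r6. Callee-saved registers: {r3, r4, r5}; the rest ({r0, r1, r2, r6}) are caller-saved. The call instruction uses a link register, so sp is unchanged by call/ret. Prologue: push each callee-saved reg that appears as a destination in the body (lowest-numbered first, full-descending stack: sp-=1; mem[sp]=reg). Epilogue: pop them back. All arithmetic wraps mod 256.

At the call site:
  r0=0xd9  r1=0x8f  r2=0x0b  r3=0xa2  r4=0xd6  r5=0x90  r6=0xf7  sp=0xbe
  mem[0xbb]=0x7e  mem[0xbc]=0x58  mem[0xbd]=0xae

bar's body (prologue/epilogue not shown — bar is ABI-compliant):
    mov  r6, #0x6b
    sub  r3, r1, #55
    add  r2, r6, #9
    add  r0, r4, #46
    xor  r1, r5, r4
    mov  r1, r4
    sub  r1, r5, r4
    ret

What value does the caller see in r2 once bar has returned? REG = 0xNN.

REG = 0x74

prologue: push r3 → mem[0xbd]=0xa2, sp=0xbd
body[0] mov  r6, #0x6b → r6=0x6b
body[1] sub  r3, r1, #55 → r3=0x58
body[2] add  r2, r6, #9 → r2=0x74
body[3] add  r0, r4, #46 → r0=0x04
body[4] xor  r1, r5, r4 → r1=0x46
body[5] mov  r1, r4 → r1=0xd6
body[6] sub  r1, r5, r4 → r1=0xba
epilogue: pop r3=0xa2, sp=0xbe
r2 is caller-saved → body value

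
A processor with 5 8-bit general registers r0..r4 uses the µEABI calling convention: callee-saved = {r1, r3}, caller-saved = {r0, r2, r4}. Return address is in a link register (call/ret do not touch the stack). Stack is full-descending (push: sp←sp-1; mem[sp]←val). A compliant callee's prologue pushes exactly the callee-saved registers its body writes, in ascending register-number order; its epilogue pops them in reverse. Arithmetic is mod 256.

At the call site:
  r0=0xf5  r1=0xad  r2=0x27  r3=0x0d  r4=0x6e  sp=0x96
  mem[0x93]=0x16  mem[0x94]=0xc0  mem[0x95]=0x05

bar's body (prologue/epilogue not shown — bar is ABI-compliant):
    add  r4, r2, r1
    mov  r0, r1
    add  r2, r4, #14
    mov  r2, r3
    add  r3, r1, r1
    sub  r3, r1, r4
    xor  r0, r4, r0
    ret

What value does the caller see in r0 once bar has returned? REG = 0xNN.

prologue: push r3 → mem[0x95]=0x0d, sp=0x95
body[0] add  r4, r2, r1 → r4=0xd4
body[1] mov  r0, r1 → r0=0xad
body[2] add  r2, r4, #14 → r2=0xe2
body[3] mov  r2, r3 → r2=0x0d
body[4] add  r3, r1, r1 → r3=0x5a
body[5] sub  r3, r1, r4 → r3=0xd9
body[6] xor  r0, r4, r0 → r0=0x79
epilogue: pop r3=0x0d, sp=0x96
r0 is caller-saved → body value

REG = 0x79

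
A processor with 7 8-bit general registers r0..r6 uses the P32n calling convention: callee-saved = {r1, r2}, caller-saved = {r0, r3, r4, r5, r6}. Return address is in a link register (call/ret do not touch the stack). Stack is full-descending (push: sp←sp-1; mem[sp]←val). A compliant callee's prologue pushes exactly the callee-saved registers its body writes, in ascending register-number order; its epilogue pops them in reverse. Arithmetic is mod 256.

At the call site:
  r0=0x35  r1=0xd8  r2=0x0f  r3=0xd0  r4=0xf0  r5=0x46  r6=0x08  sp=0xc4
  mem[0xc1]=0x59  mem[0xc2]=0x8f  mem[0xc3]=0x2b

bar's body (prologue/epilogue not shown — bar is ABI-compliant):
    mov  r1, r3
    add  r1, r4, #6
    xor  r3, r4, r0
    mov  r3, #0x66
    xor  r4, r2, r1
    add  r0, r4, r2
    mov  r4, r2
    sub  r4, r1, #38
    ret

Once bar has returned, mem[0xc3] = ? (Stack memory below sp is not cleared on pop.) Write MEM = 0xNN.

prologue: push r1 -> mem[0xc3]=0xd8, sp=0xc3
body[0] mov  r1, r3 -> r1=0xd0
body[1] add  r1, r4, #6 -> r1=0xf6
body[2] xor  r3, r4, r0 -> r3=0xc5
body[3] mov  r3, #0x66 -> r3=0x66
body[4] xor  r4, r2, r1 -> r4=0xf9
body[5] add  r0, r4, r2 -> r0=0x08
body[6] mov  r4, r2 -> r4=0x0f
body[7] sub  r4, r1, #38 -> r4=0xd0
epilogue: pop r1=0xd8, sp=0xc4
prologue pushed ['r1'] at ['0xc3']

MEM = 0xd8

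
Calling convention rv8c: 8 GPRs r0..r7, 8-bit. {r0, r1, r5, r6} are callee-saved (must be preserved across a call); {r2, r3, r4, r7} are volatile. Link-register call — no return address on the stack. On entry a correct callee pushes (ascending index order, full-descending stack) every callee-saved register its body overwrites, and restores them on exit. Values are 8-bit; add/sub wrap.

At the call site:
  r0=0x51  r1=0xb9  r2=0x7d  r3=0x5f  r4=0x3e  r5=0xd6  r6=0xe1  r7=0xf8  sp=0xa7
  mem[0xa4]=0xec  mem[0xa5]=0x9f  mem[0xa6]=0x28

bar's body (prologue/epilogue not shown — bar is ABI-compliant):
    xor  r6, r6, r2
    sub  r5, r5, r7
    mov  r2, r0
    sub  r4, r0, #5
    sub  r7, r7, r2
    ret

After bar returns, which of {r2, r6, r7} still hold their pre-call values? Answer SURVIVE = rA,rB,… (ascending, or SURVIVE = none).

prologue: push r5 -> mem[0xa6]=0xd6, sp=0xa6
prologue: push r6 -> mem[0xa5]=0xe1, sp=0xa5
body[0] xor  r6, r6, r2 -> r6=0x9c
body[1] sub  r5, r5, r7 -> r5=0xde
body[2] mov  r2, r0 -> r2=0x51
body[3] sub  r4, r0, #5 -> r4=0x4c
body[4] sub  r7, r7, r2 -> r7=0xa7
epilogue: pop r6=0xe1, sp=0xa6
epilogue: pop r5=0xd6, sp=0xa7
r2: caller-saved, written=True
r6: callee-saved, written=True
r7: caller-saved, written=True

SURVIVE = r6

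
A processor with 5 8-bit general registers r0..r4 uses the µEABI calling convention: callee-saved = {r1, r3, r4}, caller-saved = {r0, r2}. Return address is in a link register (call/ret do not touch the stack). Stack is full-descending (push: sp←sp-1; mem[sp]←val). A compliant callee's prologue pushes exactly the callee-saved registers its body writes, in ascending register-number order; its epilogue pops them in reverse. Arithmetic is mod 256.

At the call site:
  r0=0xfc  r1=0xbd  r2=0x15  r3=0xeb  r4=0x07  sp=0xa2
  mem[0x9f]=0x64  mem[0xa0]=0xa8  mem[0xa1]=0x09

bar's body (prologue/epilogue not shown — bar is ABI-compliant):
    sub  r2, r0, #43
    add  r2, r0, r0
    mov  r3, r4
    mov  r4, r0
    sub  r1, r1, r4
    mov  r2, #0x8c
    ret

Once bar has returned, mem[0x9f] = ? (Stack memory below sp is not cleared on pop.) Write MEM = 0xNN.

MEM = 0x07

prologue: push r1 -> mem[0xa1]=0xbd, sp=0xa1
prologue: push r3 -> mem[0xa0]=0xeb, sp=0xa0
prologue: push r4 -> mem[0x9f]=0x07, sp=0x9f
body[0] sub  r2, r0, #43 -> r2=0xd1
body[1] add  r2, r0, r0 -> r2=0xf8
body[2] mov  r3, r4 -> r3=0x07
body[3] mov  r4, r0 -> r4=0xfc
body[4] sub  r1, r1, r4 -> r1=0xc1
body[5] mov  r2, #0x8c -> r2=0x8c
epilogue: pop r4=0x07, sp=0xa0
epilogue: pop r3=0xeb, sp=0xa1
epilogue: pop r1=0xbd, sp=0xa2
prologue pushed ['r1', 'r3', 'r4'] at ['0xa1', '0xa0', '0x9f']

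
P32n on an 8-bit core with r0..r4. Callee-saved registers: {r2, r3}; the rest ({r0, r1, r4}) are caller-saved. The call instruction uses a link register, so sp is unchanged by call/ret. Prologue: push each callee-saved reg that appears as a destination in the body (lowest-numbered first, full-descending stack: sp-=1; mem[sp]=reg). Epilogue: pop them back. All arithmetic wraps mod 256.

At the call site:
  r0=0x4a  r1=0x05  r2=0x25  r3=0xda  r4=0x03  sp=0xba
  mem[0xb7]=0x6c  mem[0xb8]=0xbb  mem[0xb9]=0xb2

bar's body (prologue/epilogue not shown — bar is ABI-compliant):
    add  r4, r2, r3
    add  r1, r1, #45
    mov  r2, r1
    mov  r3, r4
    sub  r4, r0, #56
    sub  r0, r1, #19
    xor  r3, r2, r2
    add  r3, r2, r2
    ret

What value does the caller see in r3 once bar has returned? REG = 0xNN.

prologue: push r2 -> mem[0xb9]=0x25, sp=0xb9
prologue: push r3 -> mem[0xb8]=0xda, sp=0xb8
body[0] add  r4, r2, r3 -> r4=0xff
body[1] add  r1, r1, #45 -> r1=0x32
body[2] mov  r2, r1 -> r2=0x32
body[3] mov  r3, r4 -> r3=0xff
body[4] sub  r4, r0, #56 -> r4=0x12
body[5] sub  r0, r1, #19 -> r0=0x1f
body[6] xor  r3, r2, r2 -> r3=0x00
body[7] add  r3, r2, r2 -> r3=0x64
epilogue: pop r3=0xda, sp=0xb9
epilogue: pop r2=0x25, sp=0xba
r3 is callee-saved -> restored

REG = 0xda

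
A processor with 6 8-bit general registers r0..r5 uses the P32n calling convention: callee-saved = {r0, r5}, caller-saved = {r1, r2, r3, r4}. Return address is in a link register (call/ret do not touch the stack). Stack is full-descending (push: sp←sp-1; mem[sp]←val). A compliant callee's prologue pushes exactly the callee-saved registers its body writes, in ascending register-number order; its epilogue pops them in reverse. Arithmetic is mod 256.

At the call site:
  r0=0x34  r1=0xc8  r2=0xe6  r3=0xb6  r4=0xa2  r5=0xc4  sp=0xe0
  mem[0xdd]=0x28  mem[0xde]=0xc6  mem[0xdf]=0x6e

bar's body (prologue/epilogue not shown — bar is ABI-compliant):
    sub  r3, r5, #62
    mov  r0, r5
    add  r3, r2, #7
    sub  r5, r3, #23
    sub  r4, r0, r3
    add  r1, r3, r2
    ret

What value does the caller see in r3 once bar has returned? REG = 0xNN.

REG = 0xed

prologue: push r0 → mem[0xdf]=0x34, sp=0xdf
prologue: push r5 → mem[0xde]=0xc4, sp=0xde
body[0] sub  r3, r5, #62 → r3=0x86
body[1] mov  r0, r5 → r0=0xc4
body[2] add  r3, r2, #7 → r3=0xed
body[3] sub  r5, r3, #23 → r5=0xd6
body[4] sub  r4, r0, r3 → r4=0xd7
body[5] add  r1, r3, r2 → r1=0xd3
epilogue: pop r5=0xc4, sp=0xdf
epilogue: pop r0=0x34, sp=0xe0
r3 is caller-saved → body value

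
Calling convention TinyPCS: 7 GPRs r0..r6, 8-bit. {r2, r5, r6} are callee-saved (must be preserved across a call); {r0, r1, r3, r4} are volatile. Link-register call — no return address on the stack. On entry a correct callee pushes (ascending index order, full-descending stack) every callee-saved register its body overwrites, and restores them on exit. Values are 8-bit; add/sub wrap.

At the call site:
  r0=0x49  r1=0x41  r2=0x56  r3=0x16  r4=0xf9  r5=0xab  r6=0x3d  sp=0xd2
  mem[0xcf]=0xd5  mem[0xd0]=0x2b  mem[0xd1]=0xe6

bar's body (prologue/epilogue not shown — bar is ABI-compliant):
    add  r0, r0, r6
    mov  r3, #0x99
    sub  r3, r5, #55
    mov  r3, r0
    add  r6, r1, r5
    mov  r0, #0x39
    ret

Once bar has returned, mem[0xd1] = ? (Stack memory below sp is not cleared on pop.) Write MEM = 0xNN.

prologue: push r6 -> mem[0xd1]=0x3d, sp=0xd1
body[0] add  r0, r0, r6 -> r0=0x86
body[1] mov  r3, #0x99 -> r3=0x99
body[2] sub  r3, r5, #55 -> r3=0x74
body[3] mov  r3, r0 -> r3=0x86
body[4] add  r6, r1, r5 -> r6=0xec
body[5] mov  r0, #0x39 -> r0=0x39
epilogue: pop r6=0x3d, sp=0xd2
prologue pushed ['r6'] at ['0xd1']

MEM = 0x3d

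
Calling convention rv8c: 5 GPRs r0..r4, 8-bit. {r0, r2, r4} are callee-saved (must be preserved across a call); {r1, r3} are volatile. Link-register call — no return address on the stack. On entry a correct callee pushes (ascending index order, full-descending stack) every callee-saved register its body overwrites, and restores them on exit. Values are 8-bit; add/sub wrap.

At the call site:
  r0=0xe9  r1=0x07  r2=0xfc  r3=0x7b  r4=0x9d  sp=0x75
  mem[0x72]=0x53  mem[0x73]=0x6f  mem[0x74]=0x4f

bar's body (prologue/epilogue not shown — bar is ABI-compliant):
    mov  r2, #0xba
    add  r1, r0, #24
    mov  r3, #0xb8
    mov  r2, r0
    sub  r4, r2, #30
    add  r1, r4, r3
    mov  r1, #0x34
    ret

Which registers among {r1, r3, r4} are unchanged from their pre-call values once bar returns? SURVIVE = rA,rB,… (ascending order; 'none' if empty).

prologue: push r2 → mem[0x74]=0xfc, sp=0x74
prologue: push r4 → mem[0x73]=0x9d, sp=0x73
body[0] mov  r2, #0xba → r2=0xba
body[1] add  r1, r0, #24 → r1=0x01
body[2] mov  r3, #0xb8 → r3=0xb8
body[3] mov  r2, r0 → r2=0xe9
body[4] sub  r4, r2, #30 → r4=0xcb
body[5] add  r1, r4, r3 → r1=0x83
body[6] mov  r1, #0x34 → r1=0x34
epilogue: pop r4=0x9d, sp=0x74
epilogue: pop r2=0xfc, sp=0x75
r1: caller-saved, written=True
r3: caller-saved, written=True
r4: callee-saved, written=True

SURVIVE = r4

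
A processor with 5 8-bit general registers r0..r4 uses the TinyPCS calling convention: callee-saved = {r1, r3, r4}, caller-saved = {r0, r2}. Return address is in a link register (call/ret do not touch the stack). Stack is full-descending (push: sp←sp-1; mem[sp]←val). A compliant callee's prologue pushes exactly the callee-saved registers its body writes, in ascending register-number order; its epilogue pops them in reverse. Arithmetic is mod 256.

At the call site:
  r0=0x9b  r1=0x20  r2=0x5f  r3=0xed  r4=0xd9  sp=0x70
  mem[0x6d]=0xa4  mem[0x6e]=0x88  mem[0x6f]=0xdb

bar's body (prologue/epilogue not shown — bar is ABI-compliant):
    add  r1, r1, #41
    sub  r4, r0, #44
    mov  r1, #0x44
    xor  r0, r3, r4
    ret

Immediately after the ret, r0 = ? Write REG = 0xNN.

prologue: push r1 → mem[0x6f]=0x20, sp=0x6f
prologue: push r4 → mem[0x6e]=0xd9, sp=0x6e
body[0] add  r1, r1, #41 → r1=0x49
body[1] sub  r4, r0, #44 → r4=0x6f
body[2] mov  r1, #0x44 → r1=0x44
body[3] xor  r0, r3, r4 → r0=0x82
epilogue: pop r4=0xd9, sp=0x6f
epilogue: pop r1=0x20, sp=0x70
r0 is caller-saved → body value

REG = 0x82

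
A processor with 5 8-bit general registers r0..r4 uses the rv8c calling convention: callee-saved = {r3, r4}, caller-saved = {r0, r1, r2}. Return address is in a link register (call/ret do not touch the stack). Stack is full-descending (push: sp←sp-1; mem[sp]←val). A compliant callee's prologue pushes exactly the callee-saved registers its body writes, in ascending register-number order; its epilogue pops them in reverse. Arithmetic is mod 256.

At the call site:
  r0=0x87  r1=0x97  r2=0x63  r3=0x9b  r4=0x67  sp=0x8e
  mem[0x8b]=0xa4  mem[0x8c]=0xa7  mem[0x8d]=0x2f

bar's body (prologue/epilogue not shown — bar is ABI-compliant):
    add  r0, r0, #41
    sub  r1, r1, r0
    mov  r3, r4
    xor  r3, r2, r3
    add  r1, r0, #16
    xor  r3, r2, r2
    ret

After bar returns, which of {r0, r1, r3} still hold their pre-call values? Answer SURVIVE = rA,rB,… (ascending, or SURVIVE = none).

SURVIVE = r3

prologue: push r3 → mem[0x8d]=0x9b, sp=0x8d
body[0] add  r0, r0, #41 → r0=0xb0
body[1] sub  r1, r1, r0 → r1=0xe7
body[2] mov  r3, r4 → r3=0x67
body[3] xor  r3, r2, r3 → r3=0x04
body[4] add  r1, r0, #16 → r1=0xc0
body[5] xor  r3, r2, r2 → r3=0x00
epilogue: pop r3=0x9b, sp=0x8e
r0: caller-saved, written=True
r1: caller-saved, written=True
r3: callee-saved, written=True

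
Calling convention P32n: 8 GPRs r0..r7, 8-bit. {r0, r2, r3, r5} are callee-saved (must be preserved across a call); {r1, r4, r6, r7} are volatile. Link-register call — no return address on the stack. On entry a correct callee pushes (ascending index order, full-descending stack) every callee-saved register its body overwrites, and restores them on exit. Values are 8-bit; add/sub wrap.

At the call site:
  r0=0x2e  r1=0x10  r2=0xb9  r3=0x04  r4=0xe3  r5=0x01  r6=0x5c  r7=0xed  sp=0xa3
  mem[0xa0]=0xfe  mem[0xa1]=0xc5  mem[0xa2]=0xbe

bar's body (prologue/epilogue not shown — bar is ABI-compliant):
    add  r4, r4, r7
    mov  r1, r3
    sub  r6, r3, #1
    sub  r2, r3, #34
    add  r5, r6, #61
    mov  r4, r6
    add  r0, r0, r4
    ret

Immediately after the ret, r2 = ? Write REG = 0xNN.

prologue: push r0 → mem[0xa2]=0x2e, sp=0xa2
prologue: push r2 → mem[0xa1]=0xb9, sp=0xa1
prologue: push r5 → mem[0xa0]=0x01, sp=0xa0
body[0] add  r4, r4, r7 → r4=0xd0
body[1] mov  r1, r3 → r1=0x04
body[2] sub  r6, r3, #1 → r6=0x03
body[3] sub  r2, r3, #34 → r2=0xe2
body[4] add  r5, r6, #61 → r5=0x40
body[5] mov  r4, r6 → r4=0x03
body[6] add  r0, r0, r4 → r0=0x31
epilogue: pop r5=0x01, sp=0xa1
epilogue: pop r2=0xb9, sp=0xa2
epilogue: pop r0=0x2e, sp=0xa3
r2 is callee-saved → restored

REG = 0xb9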